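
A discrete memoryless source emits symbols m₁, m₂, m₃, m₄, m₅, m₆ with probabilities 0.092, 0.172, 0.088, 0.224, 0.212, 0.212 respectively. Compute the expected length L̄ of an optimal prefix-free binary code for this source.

2.532 bits/symbol

Repeatedly combine the two least-probable nodes; the expected code length is the sum of the merged weights.
merge 11/125 + 23/250 → 9/50
merge 43/250 + 9/50 → 44/125
merge 53/250 + 53/250 → 53/125
merge 28/125 + 44/125 → 72/125
merge 53/125 + 72/125 → 1
L = 9/50 + 44/125 + 53/125 + 72/125 + 1 = 633/250 = 2.532 bits/symbol.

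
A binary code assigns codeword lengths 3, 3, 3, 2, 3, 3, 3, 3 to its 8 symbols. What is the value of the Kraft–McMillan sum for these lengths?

With common denominator 2^3 = 8: Σ 2^(−ℓᵢ) = 1/8 + 1/8 + 1/8 + 2/8 + 1/8 + 1/8 + 1/8 + 1/8 = 9/8 = 1.125.

1.125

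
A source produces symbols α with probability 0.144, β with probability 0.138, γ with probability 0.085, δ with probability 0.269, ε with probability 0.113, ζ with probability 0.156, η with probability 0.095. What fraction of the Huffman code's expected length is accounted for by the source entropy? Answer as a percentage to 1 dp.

99.0%

Entropy H = −Σ p log₂ p ≈ 2.7050 bits.
Huffman merges: 17/200+19/200→9/50; 113/1000+69/500→251/1000; 18/125+39/250→3/10; 9/50+251/1000→431/1000; 269/1000+3/10→569/1000; 431/1000+569/1000→1. L = 2731/1000 ≈ 2.7310.
Efficiency = H/L = 2.7050/2.7310 = 99.0%.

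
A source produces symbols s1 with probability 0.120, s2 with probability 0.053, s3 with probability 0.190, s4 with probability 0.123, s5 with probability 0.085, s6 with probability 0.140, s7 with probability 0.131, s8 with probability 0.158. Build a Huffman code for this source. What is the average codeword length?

Repeatedly combine the two least-probable nodes; the expected code length is the sum of the merged weights.
merge 53/1000 + 17/200 → 69/500
merge 3/25 + 123/1000 → 243/1000
merge 131/1000 + 69/500 → 269/1000
merge 7/50 + 79/500 → 149/500
merge 19/100 + 243/1000 → 433/1000
merge 269/1000 + 149/500 → 567/1000
merge 433/1000 + 567/1000 → 1
L = 69/500 + 243/1000 + 269/1000 + 149/500 + 433/1000 + 567/1000 + 1 = 737/250 = 2.948 bits/symbol.

2.948 bits/symbol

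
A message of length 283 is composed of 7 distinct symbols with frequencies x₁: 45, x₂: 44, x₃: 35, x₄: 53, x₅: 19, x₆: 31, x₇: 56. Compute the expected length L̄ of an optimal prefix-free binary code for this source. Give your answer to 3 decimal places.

Probabilities are the counts divided by 283.
Repeatedly combine the two least-probable nodes; the expected code length is the sum of the merged weights.
merge 19/283 + 31/283 → 50/283
merge 35/283 + 44/283 → 79/283
merge 45/283 + 50/283 → 95/283
merge 53/283 + 56/283 → 109/283
merge 79/283 + 95/283 → 174/283
merge 109/283 + 174/283 → 1
L = 50/283 + 79/283 + 95/283 + 109/283 + 174/283 + 1 = 790/283 ≈ 2.792 bits/symbol.

2.792 bits/symbol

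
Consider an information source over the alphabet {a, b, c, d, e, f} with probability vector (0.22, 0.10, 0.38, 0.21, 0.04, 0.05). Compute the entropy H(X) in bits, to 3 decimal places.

H = −Σ pᵢ log₂ pᵢ.
−0.22·log₂(0.22) = 0.4806
−0.10·log₂(0.10) = 0.3322
−0.38·log₂(0.38) = 0.5305
−0.21·log₂(0.21) = 0.4728
−0.04·log₂(0.04) = 0.1858
−0.05·log₂(0.05) = 0.2161
Sum ≈ 2.2179 → 2.218 bits.

2.218 bits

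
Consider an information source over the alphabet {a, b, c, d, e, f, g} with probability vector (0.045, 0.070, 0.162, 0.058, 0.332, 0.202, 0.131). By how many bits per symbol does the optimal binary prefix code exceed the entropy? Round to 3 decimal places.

Entropy H = −Σ p log₂ p ≈ 2.5119 bits.
Huffman merges: 9/200+29/500→103/1000; 7/100+103/1000→173/1000; 131/1000+81/500→293/1000; 173/1000+101/500→3/8; 293/1000+83/250→5/8; 3/8+5/8→1. L = 2569/1000 ≈ 2.5690.
L − H = 2.5690 − 2.5119 = 0.057 bits.

0.057 bits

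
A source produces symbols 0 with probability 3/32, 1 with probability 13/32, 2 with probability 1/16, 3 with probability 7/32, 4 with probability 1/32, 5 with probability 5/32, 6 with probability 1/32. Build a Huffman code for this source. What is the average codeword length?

Repeatedly combine the two least-probable nodes; the expected code length is the sum of the merged weights.
merge 1/32 + 1/32 → 1/16
merge 1/16 + 1/16 → 1/8
merge 3/32 + 1/8 → 7/32
merge 5/32 + 7/32 → 3/8
merge 7/32 + 3/8 → 19/32
merge 13/32 + 19/32 → 1
L = 1/16 + 1/8 + 7/32 + 3/8 + 19/32 + 1 = 19/8 = 2.375 bits/symbol.

2.375 bits/symbol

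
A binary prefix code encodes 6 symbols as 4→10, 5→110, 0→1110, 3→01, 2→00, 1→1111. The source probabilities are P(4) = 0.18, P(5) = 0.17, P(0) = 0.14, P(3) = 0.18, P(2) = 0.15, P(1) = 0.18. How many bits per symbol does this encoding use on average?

L̄ = Σ pᵢ·ℓᵢ = 0.18·2 + 0.17·3 + 0.14·4 + 0.18·2 + 0.15·2 + 0.18·4 = 2.81 bits/symbol.

2.81 bits/symbol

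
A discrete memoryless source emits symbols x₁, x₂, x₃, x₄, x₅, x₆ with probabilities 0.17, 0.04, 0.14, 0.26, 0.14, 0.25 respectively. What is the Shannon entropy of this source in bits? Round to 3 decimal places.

H = −Σ pᵢ log₂ pᵢ.
−0.17·log₂(0.17) = 0.4346
−0.04·log₂(0.04) = 0.1858
−0.14·log₂(0.14) = 0.3971
−0.26·log₂(0.26) = 0.5053
−0.14·log₂(0.14) = 0.3971
−0.25·log₂(0.25) = 0.5000
Sum ≈ 2.4198 → 2.420 bits.

2.420 bits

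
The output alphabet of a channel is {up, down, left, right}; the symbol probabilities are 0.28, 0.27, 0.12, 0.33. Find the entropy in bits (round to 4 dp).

H = −Σ pᵢ log₂ pᵢ.
−0.28·log₂(0.28) = 0.5142
−0.27·log₂(0.27) = 0.5100
−0.12·log₂(0.12) = 0.3671
−0.33·log₂(0.33) = 0.5278
Sum ≈ 1.9191 → 1.9191 bits.

1.9191 bits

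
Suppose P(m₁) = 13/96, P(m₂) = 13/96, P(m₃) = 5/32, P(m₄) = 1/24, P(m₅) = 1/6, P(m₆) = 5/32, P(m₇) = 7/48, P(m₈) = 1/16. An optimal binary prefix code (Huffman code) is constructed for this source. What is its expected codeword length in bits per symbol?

Repeatedly combine the two least-probable nodes; the expected code length is the sum of the merged weights.
merge 1/24 + 1/16 → 5/48
merge 5/48 + 13/96 → 23/96
merge 13/96 + 7/48 → 9/32
merge 5/32 + 5/32 → 5/16
merge 1/6 + 23/96 → 13/32
merge 9/32 + 5/16 → 19/32
merge 13/32 + 19/32 → 1
L = 5/48 + 23/96 + 9/32 + 5/16 + 13/32 + 19/32 + 1 = 47/16 = 2.9375 bits/symbol.

2.9375 bits/symbol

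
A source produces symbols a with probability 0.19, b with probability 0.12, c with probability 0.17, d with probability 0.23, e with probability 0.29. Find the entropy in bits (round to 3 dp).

2.262 bits

H = −Σ pᵢ log₂ pᵢ.
−0.19·log₂(0.19) = 0.4552
−0.12·log₂(0.12) = 0.3671
−0.17·log₂(0.17) = 0.4346
−0.23·log₂(0.23) = 0.4877
−0.29·log₂(0.29) = 0.5179
Sum ≈ 2.2625 → 2.262 bits.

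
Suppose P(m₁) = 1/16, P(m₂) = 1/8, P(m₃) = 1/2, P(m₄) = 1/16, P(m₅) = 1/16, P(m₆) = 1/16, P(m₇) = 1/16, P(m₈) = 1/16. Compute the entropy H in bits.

Each probability is a power of 1/2, so log₂(1/p) is an integer.
H = Σ p·log₂(1/p) = 1/16·4 + 1/8·3 + 1/2·1 + 1/16·4 + 1/16·4 + 1/16·4 + 1/16·4 + 1/16·4 = 2.375 bits.

2.375 bits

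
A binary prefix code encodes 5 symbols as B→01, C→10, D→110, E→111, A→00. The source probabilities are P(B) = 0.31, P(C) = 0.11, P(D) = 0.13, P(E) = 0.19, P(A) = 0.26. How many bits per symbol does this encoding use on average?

L̄ = Σ pᵢ·ℓᵢ = 0.31·2 + 0.11·2 + 0.13·3 + 0.19·3 + 0.26·2 = 2.32 bits/symbol.

2.32 bits/symbol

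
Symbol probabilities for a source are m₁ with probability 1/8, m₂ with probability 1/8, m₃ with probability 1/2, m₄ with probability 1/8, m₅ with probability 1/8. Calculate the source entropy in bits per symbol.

2 bits

Each probability is a power of 1/2, so log₂(1/p) is an integer.
H = Σ p·log₂(1/p) = 1/8·3 + 1/8·3 + 1/2·1 + 1/8·3 + 1/8·3 = 2 bits.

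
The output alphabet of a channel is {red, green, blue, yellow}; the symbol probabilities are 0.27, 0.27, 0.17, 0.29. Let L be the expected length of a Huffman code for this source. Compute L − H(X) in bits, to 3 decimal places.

0.027 bits

Entropy H = −Σ p log₂ p ≈ 1.9725 bits.
Huffman merges: 17/100+27/100→11/25; 27/100+29/100→14/25; 11/25+14/25→1. L = 2 ≈ 2.0000.
L − H = 2.0000 − 1.9725 = 0.027 bits.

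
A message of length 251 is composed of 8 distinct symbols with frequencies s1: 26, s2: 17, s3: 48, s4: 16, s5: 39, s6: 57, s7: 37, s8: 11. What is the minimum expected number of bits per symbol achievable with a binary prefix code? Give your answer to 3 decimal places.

2.861 bits/symbol

Probabilities are the counts divided by 251.
Repeatedly combine the two least-probable nodes; the expected code length is the sum of the merged weights.
merge 11/251 + 16/251 → 27/251
merge 17/251 + 26/251 → 43/251
merge 27/251 + 37/251 → 64/251
merge 39/251 + 43/251 → 82/251
merge 48/251 + 57/251 → 105/251
merge 64/251 + 82/251 → 146/251
merge 105/251 + 146/251 → 1
L = 27/251 + 43/251 + 64/251 + 82/251 + 105/251 + 146/251 + 1 = 718/251 ≈ 2.861 bits/symbol.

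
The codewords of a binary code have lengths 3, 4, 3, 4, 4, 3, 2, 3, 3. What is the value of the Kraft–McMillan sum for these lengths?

With common denominator 2^4 = 16: Σ 2^(−ℓᵢ) = 2/16 + 1/16 + 2/16 + 1/16 + 1/16 + 2/16 + 4/16 + 2/16 + 2/16 = 17/16 = 1.0625.

1.0625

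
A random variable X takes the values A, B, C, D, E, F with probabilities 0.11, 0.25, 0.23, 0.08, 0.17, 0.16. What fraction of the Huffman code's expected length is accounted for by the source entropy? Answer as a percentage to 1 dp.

98.7%

Entropy H = −Σ p log₂ p ≈ 2.4871 bits.
Huffman merges: 2/25+11/100→19/100; 4/25+17/100→33/100; 19/100+23/100→21/50; 1/4+33/100→29/50; 21/50+29/50→1. L = 63/25 ≈ 2.5200.
Efficiency = H/L = 2.4871/2.5200 = 98.7%.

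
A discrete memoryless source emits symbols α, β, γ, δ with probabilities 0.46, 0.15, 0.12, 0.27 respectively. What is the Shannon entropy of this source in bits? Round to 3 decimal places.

H = −Σ pᵢ log₂ pᵢ.
−0.46·log₂(0.46) = 0.5153
−0.15·log₂(0.15) = 0.4105
−0.12·log₂(0.12) = 0.3671
−0.27·log₂(0.27) = 0.5100
Sum ≈ 1.8030 → 1.803 bits.

1.803 bits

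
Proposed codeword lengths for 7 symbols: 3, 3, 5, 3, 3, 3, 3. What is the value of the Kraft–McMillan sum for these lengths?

0.78125

With common denominator 2^5 = 32: Σ 2^(−ℓᵢ) = 4/32 + 4/32 + 1/32 + 4/32 + 4/32 + 4/32 + 4/32 = 25/32 = 0.78125.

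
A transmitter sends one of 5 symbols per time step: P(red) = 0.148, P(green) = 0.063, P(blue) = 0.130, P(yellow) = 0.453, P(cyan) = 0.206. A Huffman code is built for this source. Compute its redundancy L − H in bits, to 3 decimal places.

Entropy H = −Σ p log₂ p ≈ 2.0289 bits.
Huffman merges: 63/1000+13/100→193/1000; 37/250+193/1000→341/1000; 103/500+341/1000→547/1000; 453/1000+547/1000→1. L = 2081/1000 ≈ 2.0810.
L − H = 2.0810 − 2.0289 = 0.052 bits.

0.052 bits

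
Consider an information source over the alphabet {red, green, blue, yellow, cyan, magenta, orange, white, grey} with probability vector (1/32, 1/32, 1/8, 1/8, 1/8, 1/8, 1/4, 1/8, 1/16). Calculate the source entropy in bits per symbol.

2.9375 bits

Each probability is a power of 1/2, so log₂(1/p) is an integer.
H = Σ p·log₂(1/p) = 1/32·5 + 1/32·5 + 1/8·3 + 1/8·3 + 1/8·3 + 1/8·3 + 1/4·2 + 1/8·3 + 1/16·4 = 2.9375 bits.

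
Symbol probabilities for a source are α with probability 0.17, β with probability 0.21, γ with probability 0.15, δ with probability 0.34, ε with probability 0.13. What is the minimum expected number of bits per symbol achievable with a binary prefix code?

2.28 bits/symbol

Repeatedly combine the two least-probable nodes; the expected code length is the sum of the merged weights.
merge 13/100 + 3/20 → 7/25
merge 17/100 + 21/100 → 19/50
merge 7/25 + 17/50 → 31/50
merge 19/50 + 31/50 → 1
L = 7/25 + 19/50 + 31/50 + 1 = 57/25 = 2.28 bits/symbol.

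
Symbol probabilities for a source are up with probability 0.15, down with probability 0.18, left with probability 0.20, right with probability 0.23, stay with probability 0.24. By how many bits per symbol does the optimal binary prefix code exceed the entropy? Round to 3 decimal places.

Entropy H = −Σ p log₂ p ≈ 2.3020 bits.
Huffman merges: 3/20+9/50→33/100; 1/5+23/100→43/100; 6/25+33/100→57/100; 43/100+57/100→1. L = 233/100 ≈ 2.3300.
L − H = 2.3300 − 2.3020 = 0.028 bits.

0.028 bits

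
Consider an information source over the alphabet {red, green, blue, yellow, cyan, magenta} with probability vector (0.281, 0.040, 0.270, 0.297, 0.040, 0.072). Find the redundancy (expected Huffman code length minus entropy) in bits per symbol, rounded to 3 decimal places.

Entropy H = −Σ p log₂ p ≈ 2.1896 bits.
Huffman merges: 1/25+1/25→2/25; 9/125+2/25→19/125; 19/125+27/100→211/500; 281/1000+297/1000→289/500; 211/500+289/500→1. L = 279/125 ≈ 2.2320.
L − H = 2.2320 − 2.1896 = 0.042 bits.

0.042 bits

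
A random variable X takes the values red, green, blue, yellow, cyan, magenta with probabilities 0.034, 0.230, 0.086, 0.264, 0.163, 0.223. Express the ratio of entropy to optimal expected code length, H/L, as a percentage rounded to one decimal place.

Entropy H = −Σ p log₂ p ≈ 2.3745 bits.
Huffman merges: 17/500+43/500→3/25; 3/25+163/1000→283/1000; 223/1000+23/100→453/1000; 33/125+283/1000→547/1000; 453/1000+547/1000→1. L = 2403/1000 ≈ 2.4030.
Efficiency = H/L = 2.3745/2.4030 = 98.8%.

98.8%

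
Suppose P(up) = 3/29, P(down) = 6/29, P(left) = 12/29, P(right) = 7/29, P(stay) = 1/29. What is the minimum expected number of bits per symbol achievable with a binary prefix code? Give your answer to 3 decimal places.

2.069 bits/symbol

Repeatedly combine the two least-probable nodes; the expected code length is the sum of the merged weights.
merge 1/29 + 3/29 → 4/29
merge 4/29 + 6/29 → 10/29
merge 7/29 + 10/29 → 17/29
merge 12/29 + 17/29 → 1
L = 4/29 + 10/29 + 17/29 + 1 = 60/29 ≈ 2.069 bits/symbol.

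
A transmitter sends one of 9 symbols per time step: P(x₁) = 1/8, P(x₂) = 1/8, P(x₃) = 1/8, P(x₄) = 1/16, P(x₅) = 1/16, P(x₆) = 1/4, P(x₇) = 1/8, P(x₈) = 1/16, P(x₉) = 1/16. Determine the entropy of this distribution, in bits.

3 bits

Each probability is a power of 1/2, so log₂(1/p) is an integer.
H = Σ p·log₂(1/p) = 1/8·3 + 1/8·3 + 1/8·3 + 1/16·4 + 1/16·4 + 1/4·2 + 1/8·3 + 1/16·4 + 1/16·4 = 3 bits.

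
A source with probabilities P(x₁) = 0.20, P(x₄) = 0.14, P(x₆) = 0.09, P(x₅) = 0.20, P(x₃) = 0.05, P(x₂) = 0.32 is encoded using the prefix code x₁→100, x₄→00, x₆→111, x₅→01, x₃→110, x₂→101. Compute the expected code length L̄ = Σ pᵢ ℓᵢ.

L̄ = Σ pᵢ·ℓᵢ = 0.20·3 + 0.14·2 + 0.09·3 + 0.20·2 + 0.05·3 + 0.32·3 = 2.66 bits/symbol.

2.66 bits/symbol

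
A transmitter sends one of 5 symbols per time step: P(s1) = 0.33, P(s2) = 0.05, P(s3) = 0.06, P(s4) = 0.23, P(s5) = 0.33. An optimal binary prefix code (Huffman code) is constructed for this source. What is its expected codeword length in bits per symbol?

Repeatedly combine the two least-probable nodes; the expected code length is the sum of the merged weights.
merge 1/20 + 3/50 → 11/100
merge 11/100 + 23/100 → 17/50
merge 33/100 + 33/100 → 33/50
merge 17/50 + 33/50 → 1
L = 11/100 + 17/50 + 33/50 + 1 = 211/100 = 2.11 bits/symbol.

2.11 bits/symbol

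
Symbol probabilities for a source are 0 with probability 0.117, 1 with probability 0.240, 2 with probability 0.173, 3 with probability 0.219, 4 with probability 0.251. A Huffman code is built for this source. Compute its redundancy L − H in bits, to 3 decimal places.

0.015 bits

Entropy H = −Σ p log₂ p ≈ 2.2746 bits.
Huffman merges: 117/1000+173/1000→29/100; 219/1000+6/25→459/1000; 251/1000+29/100→541/1000; 459/1000+541/1000→1. L = 229/100 ≈ 2.2900.
L − H = 2.2900 − 2.2746 = 0.015 bits.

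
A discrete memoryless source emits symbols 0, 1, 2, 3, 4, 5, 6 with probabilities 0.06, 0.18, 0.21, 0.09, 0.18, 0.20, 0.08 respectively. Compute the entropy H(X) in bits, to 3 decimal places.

H = −Σ pᵢ log₂ pᵢ.
−0.06·log₂(0.06) = 0.2435
−0.18·log₂(0.18) = 0.4453
−0.21·log₂(0.21) = 0.4728
−0.09·log₂(0.09) = 0.3127
−0.18·log₂(0.18) = 0.4453
−0.20·log₂(0.20) = 0.4644
−0.08·log₂(0.08) = 0.2915
Sum ≈ 2.6755 → 2.676 bits.

2.676 bits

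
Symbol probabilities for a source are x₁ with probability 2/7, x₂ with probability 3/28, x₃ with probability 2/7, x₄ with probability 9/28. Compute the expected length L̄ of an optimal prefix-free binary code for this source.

Repeatedly combine the two least-probable nodes; the expected code length is the sum of the merged weights.
merge 3/28 + 2/7 → 11/28
merge 2/7 + 9/28 → 17/28
merge 11/28 + 17/28 → 1
L = 11/28 + 17/28 + 1 = 2 bits/symbol.

2 bits/symbol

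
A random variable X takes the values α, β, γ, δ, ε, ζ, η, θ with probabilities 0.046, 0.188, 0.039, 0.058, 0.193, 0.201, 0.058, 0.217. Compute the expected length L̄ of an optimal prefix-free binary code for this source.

2.783 bits/symbol

Repeatedly combine the two least-probable nodes; the expected code length is the sum of the merged weights.
merge 39/1000 + 23/500 → 17/200
merge 29/500 + 29/500 → 29/250
merge 17/200 + 29/250 → 201/1000
merge 47/250 + 193/1000 → 381/1000
merge 201/1000 + 201/1000 → 201/500
merge 217/1000 + 381/1000 → 299/500
merge 201/500 + 299/500 → 1
L = 17/200 + 29/250 + 201/1000 + 381/1000 + 201/500 + 299/500 + 1 = 2783/1000 = 2.783 bits/symbol.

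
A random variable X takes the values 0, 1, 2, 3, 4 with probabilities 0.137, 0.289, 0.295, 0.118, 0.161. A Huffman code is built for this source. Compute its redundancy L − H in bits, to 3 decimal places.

0.037 bits

Entropy H = −Σ p log₂ p ≈ 2.2180 bits.
Huffman merges: 59/500+137/1000→51/200; 161/1000+51/200→52/125; 289/1000+59/200→73/125; 52/125+73/125→1. L = 451/200 ≈ 2.2550.
L − H = 2.2550 − 2.2180 = 0.037 bits.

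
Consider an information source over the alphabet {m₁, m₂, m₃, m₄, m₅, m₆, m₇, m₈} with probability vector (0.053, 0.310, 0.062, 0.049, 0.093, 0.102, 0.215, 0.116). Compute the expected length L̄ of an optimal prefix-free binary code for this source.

2.732 bits/symbol

Repeatedly combine the two least-probable nodes; the expected code length is the sum of the merged weights.
merge 49/1000 + 53/1000 → 51/500
merge 31/500 + 93/1000 → 31/200
merge 51/500 + 51/500 → 51/250
merge 29/250 + 31/200 → 271/1000
merge 51/250 + 43/200 → 419/1000
merge 271/1000 + 31/100 → 581/1000
merge 419/1000 + 581/1000 → 1
L = 51/500 + 31/200 + 51/250 + 271/1000 + 419/1000 + 581/1000 + 1 = 683/250 = 2.732 bits/symbol.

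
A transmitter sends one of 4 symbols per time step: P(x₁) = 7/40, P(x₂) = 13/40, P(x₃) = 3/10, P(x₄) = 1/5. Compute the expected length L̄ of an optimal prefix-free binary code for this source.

Repeatedly combine the two least-probable nodes; the expected code length is the sum of the merged weights.
merge 7/40 + 1/5 → 3/8
merge 3/10 + 13/40 → 5/8
merge 3/8 + 5/8 → 1
L = 3/8 + 5/8 + 1 = 2 bits/symbol.

2 bits/symbol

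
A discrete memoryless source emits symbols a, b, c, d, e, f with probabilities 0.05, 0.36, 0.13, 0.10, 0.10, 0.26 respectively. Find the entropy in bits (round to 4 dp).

H = −Σ pᵢ log₂ pᵢ.
−0.05·log₂(0.05) = 0.2161
−0.36·log₂(0.36) = 0.5306
−0.13·log₂(0.13) = 0.3826
−0.10·log₂(0.10) = 0.3322
−0.10·log₂(0.10) = 0.3322
−0.26·log₂(0.26) = 0.5053
Sum ≈ 2.2990 → 2.2990 bits.

2.2990 bits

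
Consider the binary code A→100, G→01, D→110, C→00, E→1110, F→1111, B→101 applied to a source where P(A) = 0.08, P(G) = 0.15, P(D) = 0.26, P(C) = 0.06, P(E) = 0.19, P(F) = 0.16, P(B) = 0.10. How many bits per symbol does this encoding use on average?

3.14 bits/symbol

L̄ = Σ pᵢ·ℓᵢ = 0.08·3 + 0.15·2 + 0.26·3 + 0.06·2 + 0.19·4 + 0.16·4 + 0.10·3 = 3.14 bits/symbol.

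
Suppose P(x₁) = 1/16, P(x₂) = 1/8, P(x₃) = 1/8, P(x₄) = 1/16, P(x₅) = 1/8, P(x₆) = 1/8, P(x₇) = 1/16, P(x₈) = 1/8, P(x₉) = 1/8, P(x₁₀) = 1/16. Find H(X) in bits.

Each probability is a power of 1/2, so log₂(1/p) is an integer.
H = Σ p·log₂(1/p) = 1/16·4 + 1/8·3 + 1/8·3 + 1/16·4 + 1/8·3 + 1/8·3 + 1/16·4 + 1/8·3 + 1/8·3 + 1/16·4 = 3.25 bits.

3.25 bits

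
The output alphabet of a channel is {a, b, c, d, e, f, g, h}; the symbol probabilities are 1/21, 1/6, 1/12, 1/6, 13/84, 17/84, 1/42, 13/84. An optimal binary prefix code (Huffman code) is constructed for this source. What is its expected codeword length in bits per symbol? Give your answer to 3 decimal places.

Repeatedly combine the two least-probable nodes; the expected code length is the sum of the merged weights.
merge 1/42 + 1/21 → 1/14
merge 1/14 + 1/12 → 13/84
merge 13/84 + 13/84 → 13/42
merge 13/84 + 1/6 → 9/28
merge 1/6 + 17/84 → 31/84
merge 13/42 + 9/28 → 53/84
merge 31/84 + 53/84 → 1
L = 1/14 + 13/84 + 13/42 + 9/28 + 31/84 + 53/84 + 1 = 20/7 ≈ 2.857 bits/symbol.

2.857 bits/symbol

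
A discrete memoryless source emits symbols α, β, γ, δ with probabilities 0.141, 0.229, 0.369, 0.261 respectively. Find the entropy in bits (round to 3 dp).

1.922 bits

H = −Σ pᵢ log₂ pᵢ.
−0.141·log₂(0.141) = 0.3985
−0.229·log₂(0.229) = 0.4870
−0.369·log₂(0.369) = 0.5307
−0.261·log₂(0.261) = 0.5058
Sum ≈ 1.9220 → 1.922 bits.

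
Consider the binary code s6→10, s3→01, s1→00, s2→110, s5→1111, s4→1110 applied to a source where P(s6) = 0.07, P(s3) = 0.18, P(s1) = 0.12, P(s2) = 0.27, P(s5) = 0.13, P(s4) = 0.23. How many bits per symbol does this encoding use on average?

2.99 bits/symbol

L̄ = Σ pᵢ·ℓᵢ = 0.07·2 + 0.18·2 + 0.12·2 + 0.27·3 + 0.13·4 + 0.23·4 = 2.99 bits/symbol.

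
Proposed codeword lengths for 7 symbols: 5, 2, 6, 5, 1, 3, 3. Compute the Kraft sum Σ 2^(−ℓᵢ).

1.078125

With common denominator 2^6 = 64: Σ 2^(−ℓᵢ) = 2/64 + 16/64 + 1/64 + 2/64 + 32/64 + 8/64 + 8/64 = 69/64 = 1.078125.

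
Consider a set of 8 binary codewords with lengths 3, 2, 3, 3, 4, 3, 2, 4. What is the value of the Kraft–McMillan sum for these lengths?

1.125

With common denominator 2^4 = 16: Σ 2^(−ℓᵢ) = 2/16 + 4/16 + 2/16 + 2/16 + 1/16 + 2/16 + 4/16 + 1/16 = 18/16 = 1.125.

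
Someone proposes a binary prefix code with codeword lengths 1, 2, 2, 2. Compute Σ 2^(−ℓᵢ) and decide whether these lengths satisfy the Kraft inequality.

With common denominator 2^2 = 4: Σ 2^(−ℓᵢ) = 2/4 + 1/4 + 1/4 + 1/4 = 5/4 = 1.25.
Kraft's inequality requires Σ ≤ 1; here Σ = 1.25 > 1, so no such prefix code exists.

1.25; no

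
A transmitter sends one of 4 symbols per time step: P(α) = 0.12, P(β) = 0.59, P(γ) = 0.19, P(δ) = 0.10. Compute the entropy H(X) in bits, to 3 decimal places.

1.604 bits

H = −Σ pᵢ log₂ pᵢ.
−0.12·log₂(0.12) = 0.3671
−0.59·log₂(0.59) = 0.4491
−0.19·log₂(0.19) = 0.4552
−0.10·log₂(0.10) = 0.3322
Sum ≈ 1.6036 → 1.604 bits.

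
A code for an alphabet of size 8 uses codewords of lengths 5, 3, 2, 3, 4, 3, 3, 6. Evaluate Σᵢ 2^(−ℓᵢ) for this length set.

With common denominator 2^6 = 64: Σ 2^(−ℓᵢ) = 2/64 + 8/64 + 16/64 + 8/64 + 4/64 + 8/64 + 8/64 + 1/64 = 55/64 = 0.859375.

0.859375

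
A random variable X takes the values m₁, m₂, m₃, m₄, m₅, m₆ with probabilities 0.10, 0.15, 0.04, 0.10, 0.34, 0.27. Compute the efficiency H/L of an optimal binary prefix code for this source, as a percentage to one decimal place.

Entropy H = −Σ p log₂ p ≈ 2.2999 bits.
Huffman merges: 1/25+1/10→7/50; 1/10+7/50→6/25; 3/20+6/25→39/100; 27/100+17/50→61/100; 39/100+61/100→1. L = 119/50 ≈ 2.3800.
Efficiency = H/L = 2.2999/2.3800 = 96.6%.

96.6%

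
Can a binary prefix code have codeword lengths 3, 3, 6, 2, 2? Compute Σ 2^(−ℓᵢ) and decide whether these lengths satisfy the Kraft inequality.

With common denominator 2^6 = 64: Σ 2^(−ℓᵢ) = 8/64 + 8/64 + 1/64 + 16/64 + 16/64 = 49/64 = 0.765625.
Kraft's inequality requires Σ ≤ 1; here Σ = 0.765625 ≤ 1, so such a prefix code exists.

0.765625; yes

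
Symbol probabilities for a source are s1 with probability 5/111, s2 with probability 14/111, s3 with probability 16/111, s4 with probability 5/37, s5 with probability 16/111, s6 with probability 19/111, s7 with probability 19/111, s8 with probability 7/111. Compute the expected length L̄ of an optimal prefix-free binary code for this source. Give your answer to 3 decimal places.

Repeatedly combine the two least-probable nodes; the expected code length is the sum of the merged weights.
merge 5/111 + 7/111 → 4/37
merge 4/37 + 14/111 → 26/111
merge 5/37 + 16/111 → 31/111
merge 16/111 + 19/111 → 35/111
merge 19/111 + 26/111 → 15/37
merge 31/111 + 35/111 → 22/37
merge 15/37 + 22/37 → 1
L = 4/37 + 26/111 + 31/111 + 35/111 + 15/37 + 22/37 + 1 = 326/111 ≈ 2.937 bits/symbol.

2.937 bits/symbol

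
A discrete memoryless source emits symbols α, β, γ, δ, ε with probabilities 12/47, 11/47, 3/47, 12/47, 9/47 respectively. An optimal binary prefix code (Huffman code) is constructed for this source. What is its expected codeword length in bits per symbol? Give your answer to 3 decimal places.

2.255 bits/symbol

Repeatedly combine the two least-probable nodes; the expected code length is the sum of the merged weights.
merge 3/47 + 9/47 → 12/47
merge 11/47 + 12/47 → 23/47
merge 12/47 + 12/47 → 24/47
merge 23/47 + 24/47 → 1
L = 12/47 + 23/47 + 24/47 + 1 = 106/47 ≈ 2.255 bits/symbol.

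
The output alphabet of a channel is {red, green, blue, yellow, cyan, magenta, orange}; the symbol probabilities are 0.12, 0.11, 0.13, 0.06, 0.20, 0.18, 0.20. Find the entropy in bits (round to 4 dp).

2.7176 bits

H = −Σ pᵢ log₂ pᵢ.
−0.12·log₂(0.12) = 0.3671
−0.11·log₂(0.11) = 0.3503
−0.13·log₂(0.13) = 0.3826
−0.06·log₂(0.06) = 0.2435
−0.20·log₂(0.20) = 0.4644
−0.18·log₂(0.18) = 0.4453
−0.20·log₂(0.20) = 0.4644
Sum ≈ 2.7176 → 2.7176 bits.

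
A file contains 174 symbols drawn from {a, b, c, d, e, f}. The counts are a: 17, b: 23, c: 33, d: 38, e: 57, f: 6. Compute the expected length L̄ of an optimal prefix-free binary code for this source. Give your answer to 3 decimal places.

Probabilities are the counts divided by 174.
Repeatedly combine the two least-probable nodes; the expected code length is the sum of the merged weights.
merge 1/29 + 17/174 → 23/174
merge 23/174 + 23/174 → 23/87
merge 11/58 + 19/87 → 71/174
merge 23/87 + 19/58 → 103/174
merge 71/174 + 103/174 → 1
L = 23/174 + 23/87 + 71/174 + 103/174 + 1 = 139/58 ≈ 2.397 bits/symbol.

2.397 bits/symbol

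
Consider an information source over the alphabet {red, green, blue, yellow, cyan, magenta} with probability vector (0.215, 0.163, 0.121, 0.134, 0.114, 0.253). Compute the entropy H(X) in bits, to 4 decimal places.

2.5194 bits

H = −Σ pᵢ log₂ pᵢ.
−0.215·log₂(0.215) = 0.4768
−0.163·log₂(0.163) = 0.4266
−0.121·log₂(0.121) = 0.3687
−0.134·log₂(0.134) = 0.3886
−0.114·log₂(0.114) = 0.3571
−0.253·log₂(0.253) = 0.5016
Sum ≈ 2.5194 → 2.5194 bits.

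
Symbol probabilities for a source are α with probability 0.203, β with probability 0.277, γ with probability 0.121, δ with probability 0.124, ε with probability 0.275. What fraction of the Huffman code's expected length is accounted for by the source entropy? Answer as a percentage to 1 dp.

Entropy H = −Σ p log₂ p ≈ 2.2343 bits.
Huffman merges: 121/1000+31/250→49/200; 203/1000+49/200→56/125; 11/40+277/1000→69/125; 56/125+69/125→1. L = 449/200 ≈ 2.2450.
Efficiency = H/L = 2.2343/2.2450 = 99.5%.

99.5%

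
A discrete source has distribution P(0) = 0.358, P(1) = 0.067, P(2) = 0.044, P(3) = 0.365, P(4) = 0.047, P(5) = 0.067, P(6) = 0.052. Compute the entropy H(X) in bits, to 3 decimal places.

H = −Σ pᵢ log₂ pᵢ.
−0.358·log₂(0.358) = 0.5305
−0.067·log₂(0.067) = 0.2613
−0.044·log₂(0.044) = 0.1983
−0.365·log₂(0.365) = 0.5307
−0.047·log₂(0.047) = 0.2073
−0.067·log₂(0.067) = 0.2613
−0.052·log₂(0.052) = 0.2218
Sum ≈ 2.2112 → 2.211 bits.

2.211 bits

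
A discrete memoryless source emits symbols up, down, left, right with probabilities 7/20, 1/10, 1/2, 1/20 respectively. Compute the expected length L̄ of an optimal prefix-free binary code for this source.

1.65 bits/symbol

Repeatedly combine the two least-probable nodes; the expected code length is the sum of the merged weights.
merge 1/20 + 1/10 → 3/20
merge 3/20 + 7/20 → 1/2
merge 1/2 + 1/2 → 1
L = 3/20 + 1/2 + 1 = 33/20 = 1.65 bits/symbol.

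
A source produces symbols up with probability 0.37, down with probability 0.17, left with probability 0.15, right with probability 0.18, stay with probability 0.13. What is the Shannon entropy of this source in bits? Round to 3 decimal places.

2.204 bits

H = −Σ pᵢ log₂ pᵢ.
−0.37·log₂(0.37) = 0.5307
−0.17·log₂(0.17) = 0.4346
−0.15·log₂(0.15) = 0.4105
−0.18·log₂(0.18) = 0.4453
−0.13·log₂(0.13) = 0.3826
Sum ≈ 2.2038 → 2.204 bits.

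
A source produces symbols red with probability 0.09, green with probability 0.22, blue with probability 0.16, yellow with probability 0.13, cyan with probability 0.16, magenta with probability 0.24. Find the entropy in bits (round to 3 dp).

H = −Σ pᵢ log₂ pᵢ.
−0.09·log₂(0.09) = 0.3127
−0.22·log₂(0.22) = 0.4806
−0.16·log₂(0.16) = 0.4230
−0.13·log₂(0.13) = 0.3826
−0.16·log₂(0.16) = 0.4230
−0.24·log₂(0.24) = 0.4941
Sum ≈ 2.5160 → 2.516 bits.

2.516 bits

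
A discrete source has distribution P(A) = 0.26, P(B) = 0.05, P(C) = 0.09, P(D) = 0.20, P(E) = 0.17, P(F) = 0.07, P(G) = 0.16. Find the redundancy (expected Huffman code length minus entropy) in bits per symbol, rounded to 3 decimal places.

0.035 bits

Entropy H = −Σ p log₂ p ≈ 2.6246 bits.
Huffman merges: 1/20+7/100→3/25; 9/100+3/25→21/100; 4/25+17/100→33/100; 1/5+21/100→41/100; 13/50+33/100→59/100; 41/100+59/100→1. L = 133/50 ≈ 2.6600.
L − H = 2.6600 − 2.6246 = 0.035 bits.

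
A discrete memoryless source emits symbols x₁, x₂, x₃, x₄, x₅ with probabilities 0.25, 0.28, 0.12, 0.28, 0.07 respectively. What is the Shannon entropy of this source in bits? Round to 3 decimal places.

H = −Σ pᵢ log₂ pᵢ.
−0.25·log₂(0.25) = 0.5000
−0.28·log₂(0.28) = 0.5142
−0.12·log₂(0.12) = 0.3671
−0.28·log₂(0.28) = 0.5142
−0.07·log₂(0.07) = 0.2686
Sum ≈ 2.1641 → 2.164 bits.

2.164 bits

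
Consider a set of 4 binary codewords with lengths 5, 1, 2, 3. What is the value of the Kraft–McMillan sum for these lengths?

0.90625

With common denominator 2^5 = 32: Σ 2^(−ℓᵢ) = 1/32 + 16/32 + 8/32 + 4/32 = 29/32 = 0.90625.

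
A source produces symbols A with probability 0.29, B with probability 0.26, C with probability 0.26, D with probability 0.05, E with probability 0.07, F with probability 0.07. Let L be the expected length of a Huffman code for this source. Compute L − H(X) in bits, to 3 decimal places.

0.028 bits

Entropy H = −Σ p log₂ p ≈ 2.2817 bits.
Huffman merges: 1/20+7/100→3/25; 7/100+3/25→19/100; 19/100+13/50→9/20; 13/50+29/100→11/20; 9/20+11/20→1. L = 231/100 ≈ 2.3100.
L − H = 2.3100 − 2.2817 = 0.028 bits.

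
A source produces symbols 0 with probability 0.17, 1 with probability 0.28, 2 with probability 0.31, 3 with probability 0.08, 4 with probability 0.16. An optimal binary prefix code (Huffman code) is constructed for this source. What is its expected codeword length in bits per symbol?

Repeatedly combine the two least-probable nodes; the expected code length is the sum of the merged weights.
merge 2/25 + 4/25 → 6/25
merge 17/100 + 6/25 → 41/100
merge 7/25 + 31/100 → 59/100
merge 41/100 + 59/100 → 1
L = 6/25 + 41/100 + 59/100 + 1 = 56/25 = 2.24 bits/symbol.

2.24 bits/symbol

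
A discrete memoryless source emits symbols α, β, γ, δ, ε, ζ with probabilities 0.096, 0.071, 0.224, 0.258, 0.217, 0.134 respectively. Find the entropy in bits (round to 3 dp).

2.450 bits

H = −Σ pᵢ log₂ pᵢ.
−0.096·log₂(0.096) = 0.3246
−0.071·log₂(0.071) = 0.2709
−0.224·log₂(0.224) = 0.4835
−0.258·log₂(0.258) = 0.5043
−0.217·log₂(0.217) = 0.4783
−0.134·log₂(0.134) = 0.3886
Sum ≈ 2.4501 → 2.450 bits.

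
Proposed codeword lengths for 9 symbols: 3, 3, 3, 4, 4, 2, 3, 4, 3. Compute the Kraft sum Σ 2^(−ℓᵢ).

With common denominator 2^4 = 16: Σ 2^(−ℓᵢ) = 2/16 + 2/16 + 2/16 + 1/16 + 1/16 + 4/16 + 2/16 + 1/16 + 2/16 = 17/16 = 1.0625.

1.0625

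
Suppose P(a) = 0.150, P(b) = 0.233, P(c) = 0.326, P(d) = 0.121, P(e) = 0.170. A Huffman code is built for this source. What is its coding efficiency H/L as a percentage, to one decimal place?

98.2%

Entropy H = −Σ p log₂ p ≈ 2.2306 bits.
Huffman merges: 121/1000+3/20→271/1000; 17/100+233/1000→403/1000; 271/1000+163/500→597/1000; 403/1000+597/1000→1. L = 2271/1000 ≈ 2.2710.
Efficiency = H/L = 2.2306/2.2710 = 98.2%.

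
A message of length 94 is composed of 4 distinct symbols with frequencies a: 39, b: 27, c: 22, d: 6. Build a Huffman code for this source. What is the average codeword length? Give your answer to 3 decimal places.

Probabilities are the counts divided by 94.
Repeatedly combine the two least-probable nodes; the expected code length is the sum of the merged weights.
merge 3/47 + 11/47 → 14/47
merge 27/94 + 14/47 → 55/94
merge 39/94 + 55/94 → 1
L = 14/47 + 55/94 + 1 = 177/94 ≈ 1.883 bits/symbol.

1.883 bits/symbol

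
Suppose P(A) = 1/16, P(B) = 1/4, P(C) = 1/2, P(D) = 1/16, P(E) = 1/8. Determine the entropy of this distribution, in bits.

Each probability is a power of 1/2, so log₂(1/p) is an integer.
H = Σ p·log₂(1/p) = 1/16·4 + 1/4·2 + 1/2·1 + 1/16·4 + 1/8·3 = 1.875 bits.

1.875 bits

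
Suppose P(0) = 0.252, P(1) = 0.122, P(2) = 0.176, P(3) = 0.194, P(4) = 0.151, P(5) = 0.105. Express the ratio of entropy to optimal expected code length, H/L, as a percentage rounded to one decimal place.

98.9%

Entropy H = −Σ p log₂ p ≈ 2.5247 bits.
Huffman merges: 21/200+61/500→227/1000; 151/1000+22/125→327/1000; 97/500+227/1000→421/1000; 63/250+327/1000→579/1000; 421/1000+579/1000→1. L = 1277/500 ≈ 2.5540.
Efficiency = H/L = 2.5247/2.5540 = 98.9%.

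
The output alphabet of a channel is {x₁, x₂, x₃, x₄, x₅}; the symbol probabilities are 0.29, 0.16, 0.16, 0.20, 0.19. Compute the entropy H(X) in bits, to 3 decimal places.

H = −Σ pᵢ log₂ pᵢ.
−0.29·log₂(0.29) = 0.5179
−0.16·log₂(0.16) = 0.4230
−0.16·log₂(0.16) = 0.4230
−0.20·log₂(0.20) = 0.4644
−0.19·log₂(0.19) = 0.4552
Sum ≈ 2.2835 → 2.284 bits.

2.284 bits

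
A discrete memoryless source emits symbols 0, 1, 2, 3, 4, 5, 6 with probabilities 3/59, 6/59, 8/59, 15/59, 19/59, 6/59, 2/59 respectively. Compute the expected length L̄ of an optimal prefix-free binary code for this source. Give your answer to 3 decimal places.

2.508 bits/symbol

Repeatedly combine the two least-probable nodes; the expected code length is the sum of the merged weights.
merge 2/59 + 3/59 → 5/59
merge 5/59 + 6/59 → 11/59
merge 6/59 + 8/59 → 14/59
merge 11/59 + 14/59 → 25/59
merge 15/59 + 19/59 → 34/59
merge 25/59 + 34/59 → 1
L = 5/59 + 11/59 + 14/59 + 25/59 + 34/59 + 1 = 148/59 ≈ 2.508 bits/symbol.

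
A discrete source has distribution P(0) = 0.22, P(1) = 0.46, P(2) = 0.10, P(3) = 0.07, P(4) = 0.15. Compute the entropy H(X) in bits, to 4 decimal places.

H = −Σ pᵢ log₂ pᵢ.
−0.22·log₂(0.22) = 0.4806
−0.46·log₂(0.46) = 0.5153
−0.10·log₂(0.10) = 0.3322
−0.07·log₂(0.07) = 0.2686
−0.15·log₂(0.15) = 0.4105
Sum ≈ 2.0072 → 2.0072 bits.

2.0072 bits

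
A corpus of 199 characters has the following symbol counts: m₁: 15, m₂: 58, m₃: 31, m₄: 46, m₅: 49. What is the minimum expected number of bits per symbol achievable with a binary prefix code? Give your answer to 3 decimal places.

Probabilities are the counts divided by 199.
Repeatedly combine the two least-probable nodes; the expected code length is the sum of the merged weights.
merge 15/199 + 31/199 → 46/199
merge 46/199 + 46/199 → 92/199
merge 49/199 + 58/199 → 107/199
merge 92/199 + 107/199 → 1
L = 46/199 + 92/199 + 107/199 + 1 = 444/199 ≈ 2.231 bits/symbol.

2.231 bits/symbol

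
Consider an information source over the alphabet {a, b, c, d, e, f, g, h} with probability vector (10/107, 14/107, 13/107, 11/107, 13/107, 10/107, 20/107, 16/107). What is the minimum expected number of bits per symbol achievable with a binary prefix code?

3 bits/symbol

Repeatedly combine the two least-probable nodes; the expected code length is the sum of the merged weights.
merge 10/107 + 10/107 → 20/107
merge 11/107 + 13/107 → 24/107
merge 13/107 + 14/107 → 27/107
merge 16/107 + 20/107 → 36/107
merge 20/107 + 24/107 → 44/107
merge 27/107 + 36/107 → 63/107
merge 44/107 + 63/107 → 1
L = 20/107 + 24/107 + 27/107 + 36/107 + 44/107 + 63/107 + 1 = 3 bits/symbol.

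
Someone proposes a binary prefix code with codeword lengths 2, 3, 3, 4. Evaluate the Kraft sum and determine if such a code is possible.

0.5625; yes

With common denominator 2^4 = 16: Σ 2^(−ℓᵢ) = 4/16 + 2/16 + 2/16 + 1/16 = 9/16 = 0.5625.
Kraft's inequality requires Σ ≤ 1; here Σ = 0.5625 ≤ 1, so such a prefix code exists.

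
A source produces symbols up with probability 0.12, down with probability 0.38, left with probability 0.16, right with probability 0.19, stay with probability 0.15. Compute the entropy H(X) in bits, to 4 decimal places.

H = −Σ pᵢ log₂ pᵢ.
−0.12·log₂(0.12) = 0.3671
−0.38·log₂(0.38) = 0.5305
−0.16·log₂(0.16) = 0.4230
−0.19·log₂(0.19) = 0.4552
−0.15·log₂(0.15) = 0.4105
Sum ≈ 2.1863 → 2.1863 bits.

2.1863 bits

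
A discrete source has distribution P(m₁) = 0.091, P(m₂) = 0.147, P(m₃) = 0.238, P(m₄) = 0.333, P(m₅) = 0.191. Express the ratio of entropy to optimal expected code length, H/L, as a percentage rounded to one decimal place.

Entropy H = −Σ p log₂ p ≈ 2.1986 bits.
Huffman merges: 91/1000+147/1000→119/500; 191/1000+119/500→429/1000; 119/500+333/1000→571/1000; 429/1000+571/1000→1. L = 1119/500 ≈ 2.2380.
Efficiency = H/L = 2.1986/2.2380 = 98.2%.

98.2%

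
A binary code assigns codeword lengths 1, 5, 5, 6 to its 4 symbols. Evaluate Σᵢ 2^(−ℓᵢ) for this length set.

With common denominator 2^6 = 64: Σ 2^(−ℓᵢ) = 32/64 + 2/64 + 2/64 + 1/64 = 37/64 = 0.578125.

0.578125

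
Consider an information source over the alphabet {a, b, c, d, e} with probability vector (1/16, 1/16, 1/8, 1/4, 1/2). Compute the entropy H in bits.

1.875 bits

Each probability is a power of 1/2, so log₂(1/p) is an integer.
H = Σ p·log₂(1/p) = 1/16·4 + 1/16·4 + 1/8·3 + 1/4·2 + 1/2·1 = 1.875 bits.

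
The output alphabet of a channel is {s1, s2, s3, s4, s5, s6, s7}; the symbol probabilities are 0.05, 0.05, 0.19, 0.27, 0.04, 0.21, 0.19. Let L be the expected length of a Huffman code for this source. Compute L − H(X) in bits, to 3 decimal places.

Entropy H = −Σ p log₂ p ≈ 2.5112 bits.
Huffman merges: 1/25+1/20→9/100; 1/20+9/100→7/50; 7/50+19/100→33/100; 19/100+21/100→2/5; 27/100+33/100→3/5; 2/5+3/5→1. L = 64/25 ≈ 2.5600.
L − H = 2.5600 − 2.5112 = 0.049 bits.

0.049 bits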